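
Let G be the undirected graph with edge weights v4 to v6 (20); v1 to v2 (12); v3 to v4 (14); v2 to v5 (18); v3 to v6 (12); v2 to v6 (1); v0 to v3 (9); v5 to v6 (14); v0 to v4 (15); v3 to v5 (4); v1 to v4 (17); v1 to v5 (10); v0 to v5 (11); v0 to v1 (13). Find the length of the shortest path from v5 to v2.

Checking several routes:
v5→v3→v6→v2: 4 + 12 + 1 = 17
v5→v1→v2: 10 + 12 = 22
v5→v6→v2: 14 + 1 = 15
v5→v0→v3→v6→v2: 11 + 9 + 12 + 1 = 33
v5→v2: 18
Best route has total 15.

15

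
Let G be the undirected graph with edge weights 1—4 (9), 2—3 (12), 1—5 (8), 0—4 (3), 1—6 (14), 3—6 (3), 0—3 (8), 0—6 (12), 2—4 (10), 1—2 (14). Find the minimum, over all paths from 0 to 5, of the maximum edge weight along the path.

Some routes from 0 to 5:
0 -> 3 -> 2 -> 4 -> 1 -> 5: max(8, 12, 10, 9, 8) = 12
0 -> 6 -> 1 -> 5: max(12, 14, 8) = 14
0 -> 3 -> 2 -> 1 -> 5: max(8, 12, 14, 8) = 14
0 -> 6 -> 3 -> 2 -> 4 -> 1 -> 5: max(12, 3, 12, 10, 9, 8) = 12
0 -> 4 -> 1 -> 5: max(3, 9, 8) = 9
0 -> 6 -> 3 -> 2 -> 1 -> 5: max(12, 3, 12, 14, 8) = 14
The minimum achievable maximum is 9.

9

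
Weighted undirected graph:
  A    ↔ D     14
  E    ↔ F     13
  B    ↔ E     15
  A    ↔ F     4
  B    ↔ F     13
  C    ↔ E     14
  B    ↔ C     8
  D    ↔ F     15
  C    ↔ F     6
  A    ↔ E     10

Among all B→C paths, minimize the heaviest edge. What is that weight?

Comparing a few candidate routes:
B → C: max(8) = 8
B → F → D → A → E → C: max(13, 15, 14, 10, 14) = 15
B → F → A → E → C: max(13, 4, 10, 14) = 14
B → F → E → C: max(13, 13, 14) = 14
B → F → C: max(13, 6) = 13
Best route has worst link 8.

8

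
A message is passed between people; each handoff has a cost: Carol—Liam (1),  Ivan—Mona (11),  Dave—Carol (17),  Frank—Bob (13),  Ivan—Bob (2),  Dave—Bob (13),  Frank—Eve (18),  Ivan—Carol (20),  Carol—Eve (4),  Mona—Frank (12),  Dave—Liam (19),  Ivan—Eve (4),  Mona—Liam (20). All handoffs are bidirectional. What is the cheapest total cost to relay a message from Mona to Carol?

19

A few of the Mona→Carol routes:
Mona - Ivan - Carol: 11 + 20 = 31
Mona - Ivan - Eve - Carol: 11 + 4 + 4 = 19
Mona - Frank - Eve - Carol: 12 + 18 + 4 = 34
Mona - Frank - Bob - Ivan - Eve - Carol: 12 + 13 + 2 + 4 + 4 = 35
Mona - Liam - Carol: 20 + 1 = 21
Mona - Ivan - Bob - Dave - Carol: 11 + 2 + 13 + 17 = 43
The minimum is 19.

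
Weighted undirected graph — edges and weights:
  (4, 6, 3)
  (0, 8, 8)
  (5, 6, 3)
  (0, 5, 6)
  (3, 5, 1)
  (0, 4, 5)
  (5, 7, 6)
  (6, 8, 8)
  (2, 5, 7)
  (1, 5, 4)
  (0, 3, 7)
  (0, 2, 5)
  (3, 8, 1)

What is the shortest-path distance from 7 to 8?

Comparing a few candidate routes:
7 - 5 - 0 - 3 - 8: 6 + 6 + 7 + 1 = 20
7 - 5 - 0 - 8: 6 + 6 + 8 = 20
7 - 5 - 3 - 8: 6 + 1 + 1 = 8
7 - 5 - 6 - 8: 6 + 3 + 8 = 17
Best route has total 8.

8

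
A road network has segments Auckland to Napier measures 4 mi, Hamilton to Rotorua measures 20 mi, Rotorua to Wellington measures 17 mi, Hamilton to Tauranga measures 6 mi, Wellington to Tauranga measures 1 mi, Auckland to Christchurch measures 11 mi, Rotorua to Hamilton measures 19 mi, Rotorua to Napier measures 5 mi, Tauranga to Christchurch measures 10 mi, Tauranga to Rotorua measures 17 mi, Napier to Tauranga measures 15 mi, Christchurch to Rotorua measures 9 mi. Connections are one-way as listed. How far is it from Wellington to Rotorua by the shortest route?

Routes from Wellington to Rotorua:
Wellington - Tauranga - Christchurch - Rotorua: 1 + 10 + 9 = 20
Wellington - Tauranga - Rotorua: 1 + 17 = 18
Best route has total 18 mi.

18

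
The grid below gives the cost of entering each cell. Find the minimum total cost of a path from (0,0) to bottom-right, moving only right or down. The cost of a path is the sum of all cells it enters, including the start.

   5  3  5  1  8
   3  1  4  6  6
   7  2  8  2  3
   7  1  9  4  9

Take [0,0]→[0,1]→[1,1]→[1,2]→[1,3]→[2,3]→[2,4]→[3,4] for a total of 5 + 3 + 1 + 4 + 6 + 2 + 3 + 9 = 33.
(Top row then right column would cost 40.)

33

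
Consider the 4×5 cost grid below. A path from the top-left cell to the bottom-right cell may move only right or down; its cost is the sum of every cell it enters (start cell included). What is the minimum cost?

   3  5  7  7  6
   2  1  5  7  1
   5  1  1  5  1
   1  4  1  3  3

15

One optimal route is (0,0) (1,0) (1,1) (2,1) (2,2) (3,2) (3,3) (3,4).
Its cost is 3 + 2 + 1 + 1 + 1 + 1 + 3 + 3 = 15.
(Top row then right column would cost 33.)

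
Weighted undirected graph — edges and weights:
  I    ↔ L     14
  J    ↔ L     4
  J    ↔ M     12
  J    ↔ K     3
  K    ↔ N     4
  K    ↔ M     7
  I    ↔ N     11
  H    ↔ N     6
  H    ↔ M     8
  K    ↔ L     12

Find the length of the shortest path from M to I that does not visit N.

Candidate routes:
M -> J -> L -> I: 12 + 4 + 14 = 30
M -> J -> K -> L -> I: 12 + 3 + 12 + 14 = 41
M -> K -> L -> I: 7 + 12 + 14 = 33
M -> K -> J -> L -> I: 7 + 3 + 4 + 14 = 28
The minimum is 28.

28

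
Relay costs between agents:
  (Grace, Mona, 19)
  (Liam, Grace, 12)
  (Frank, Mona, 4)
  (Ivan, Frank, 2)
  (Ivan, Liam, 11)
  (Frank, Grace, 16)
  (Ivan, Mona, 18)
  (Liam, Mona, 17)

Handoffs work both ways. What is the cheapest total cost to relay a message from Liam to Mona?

17

Comparing a few candidate routes:
Liam - Mona: 17
Liam - Ivan - Frank - Mona: 11 + 2 + 4 = 17
Liam - Ivan - Mona: 11 + 18 = 29
The minimum is 17.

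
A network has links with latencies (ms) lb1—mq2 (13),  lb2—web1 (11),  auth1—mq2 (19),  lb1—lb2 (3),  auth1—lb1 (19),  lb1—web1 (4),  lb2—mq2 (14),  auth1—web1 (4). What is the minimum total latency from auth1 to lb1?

8

Checking several routes:
auth1 -> web1 -> lb2 -> mq2 -> lb1: 4 + 11 + 14 + 13 = 42
auth1 -> web1 -> lb1: 4 + 4 = 8
auth1 -> mq2 -> lb1: 19 + 13 = 32
auth1 -> mq2 -> lb2 -> lb1: 19 + 14 + 3 = 36
auth1 -> lb1: 19
auth1 -> web1 -> lb2 -> lb1: 4 + 11 + 3 = 18
Shortest: 8 ms.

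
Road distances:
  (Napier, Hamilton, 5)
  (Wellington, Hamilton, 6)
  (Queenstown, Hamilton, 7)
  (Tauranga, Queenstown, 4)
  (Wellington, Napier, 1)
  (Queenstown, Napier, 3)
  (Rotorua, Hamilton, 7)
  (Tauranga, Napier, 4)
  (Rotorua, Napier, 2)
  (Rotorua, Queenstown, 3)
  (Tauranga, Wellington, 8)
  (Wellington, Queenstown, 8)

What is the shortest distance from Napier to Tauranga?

4

A few of the Napier→Tauranga routes:
Napier→Queenstown→Tauranga: 3 + 4 = 7
Napier→Rotorua→Queenstown→Tauranga: 2 + 3 + 4 = 9
Napier→Wellington→Tauranga: 1 + 8 = 9
Napier→Tauranga: 4
Shortest: 4.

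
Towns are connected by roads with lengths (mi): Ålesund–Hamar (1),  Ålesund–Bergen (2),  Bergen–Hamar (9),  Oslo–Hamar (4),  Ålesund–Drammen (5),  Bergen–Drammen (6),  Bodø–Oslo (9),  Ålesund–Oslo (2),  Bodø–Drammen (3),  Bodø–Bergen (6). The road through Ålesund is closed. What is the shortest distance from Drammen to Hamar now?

Some routes from Drammen to Hamar avoiding Ålesund:
Drammen→Bergen→Hamar: 6 + 9 = 15
Drammen→Bodø→Oslo→Hamar: 3 + 9 + 4 = 16
Drammen→Bodø→Bergen→Hamar: 3 + 6 + 9 = 18
Shortest: 15 mi.

15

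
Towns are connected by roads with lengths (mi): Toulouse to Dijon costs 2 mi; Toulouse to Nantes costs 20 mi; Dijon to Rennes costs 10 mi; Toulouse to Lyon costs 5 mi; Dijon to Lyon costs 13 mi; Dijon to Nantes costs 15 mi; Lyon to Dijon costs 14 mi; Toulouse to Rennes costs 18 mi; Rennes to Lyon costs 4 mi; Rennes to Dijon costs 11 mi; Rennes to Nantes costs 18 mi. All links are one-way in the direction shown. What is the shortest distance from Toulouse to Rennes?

12

Paths from Toulouse to Rennes:
Toulouse→Lyon→Dijon→Rennes: 5 + 14 + 10 = 29
Toulouse→Dijon→Rennes: 2 + 10 = 12
Toulouse→Rennes: 18
The minimum is 12 mi.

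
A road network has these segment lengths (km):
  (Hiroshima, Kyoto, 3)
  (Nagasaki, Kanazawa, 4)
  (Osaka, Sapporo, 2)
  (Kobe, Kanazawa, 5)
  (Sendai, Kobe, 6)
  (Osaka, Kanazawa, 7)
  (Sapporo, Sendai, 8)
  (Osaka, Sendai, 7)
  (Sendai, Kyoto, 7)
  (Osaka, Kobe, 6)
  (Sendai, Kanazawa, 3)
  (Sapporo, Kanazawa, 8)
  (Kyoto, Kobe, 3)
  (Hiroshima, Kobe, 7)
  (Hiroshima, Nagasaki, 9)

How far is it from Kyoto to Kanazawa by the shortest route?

8

Some routes from Kyoto to Kanazawa:
Kyoto → Kobe → Kanazawa: 3 + 5 = 8
Kyoto → Hiroshima → Kobe → Kanazawa: 3 + 7 + 5 = 15
Kyoto → Sendai → Kanazawa: 7 + 3 = 10
Kyoto → Kobe → Sendai → Kanazawa: 3 + 6 + 3 = 12
The minimum is 8 km.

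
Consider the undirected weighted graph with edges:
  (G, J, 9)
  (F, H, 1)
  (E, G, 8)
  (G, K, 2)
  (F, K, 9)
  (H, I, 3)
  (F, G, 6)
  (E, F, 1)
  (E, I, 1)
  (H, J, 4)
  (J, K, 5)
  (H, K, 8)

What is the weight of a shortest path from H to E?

2

A few of the H→E routes:
H-K-F-E: 8 + 9 + 1 = 18
H-F-E: 1 + 1 = 2
H-I-E: 3 + 1 = 4
H-K-G-E: 8 + 2 + 8 = 18
H-F-G-E: 1 + 6 + 8 = 15
H-K-G-F-E: 8 + 2 + 6 + 1 = 17
The minimum is 2.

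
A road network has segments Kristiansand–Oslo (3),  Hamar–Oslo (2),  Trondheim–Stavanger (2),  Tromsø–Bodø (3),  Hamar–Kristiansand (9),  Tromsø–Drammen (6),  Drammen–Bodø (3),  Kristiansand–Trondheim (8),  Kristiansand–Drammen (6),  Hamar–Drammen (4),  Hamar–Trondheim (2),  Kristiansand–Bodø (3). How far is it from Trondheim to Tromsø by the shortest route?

12

Checking several routes:
Trondheim-Hamar-Drammen-Tromsø: 2 + 4 + 6 = 12
Trondheim-Hamar-Kristiansand-Bodø-Tromsø: 2 + 9 + 3 + 3 = 17
Trondheim-Hamar-Oslo-Kristiansand-Bodø-Tromsø: 2 + 2 + 3 + 3 + 3 = 13
Trondheim-Kristiansand-Bodø-Tromsø: 8 + 3 + 3 = 14
Trondheim-Hamar-Drammen-Bodø-Tromsø: 2 + 4 + 3 + 3 = 12
Best route has total 12 km.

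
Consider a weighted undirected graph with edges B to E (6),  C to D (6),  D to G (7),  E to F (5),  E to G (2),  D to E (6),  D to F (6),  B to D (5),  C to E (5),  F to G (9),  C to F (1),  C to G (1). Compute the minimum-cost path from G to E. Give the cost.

2

Some routes from G to E:
G→F→E: 9 + 5 = 14
G→E: 2
G→C→F→E: 1 + 1 + 5 = 7
G→D→E: 7 + 6 = 13
G→C→D→E: 1 + 6 + 6 = 13
G→C→E: 1 + 5 = 6
Shortest: 2.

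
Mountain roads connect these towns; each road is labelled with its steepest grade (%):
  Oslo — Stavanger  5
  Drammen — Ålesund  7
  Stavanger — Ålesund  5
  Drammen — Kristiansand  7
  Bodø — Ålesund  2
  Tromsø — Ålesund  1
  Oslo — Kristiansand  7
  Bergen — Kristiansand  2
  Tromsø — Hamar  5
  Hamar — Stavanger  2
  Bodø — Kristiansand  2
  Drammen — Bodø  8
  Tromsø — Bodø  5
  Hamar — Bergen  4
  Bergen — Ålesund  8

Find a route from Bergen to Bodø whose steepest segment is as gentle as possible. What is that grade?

A few of the Bergen→Bodø routes:
Bergen-Hamar-Stavanger-Ålesund-Bodø: max(4, 2, 5, 2) = 5
Bergen-Hamar-Stavanger-Ålesund-Tromsø-Bodø: max(4, 2, 5, 1, 5) = 5
Bergen-Kristiansand-Bodø: max(2, 2) = 2
Bergen-Hamar-Tromsø-Bodø: max(4, 5, 5) = 5
Bergen-Hamar-Tromsø-Ålesund-Bodø: max(4, 5, 1, 2) = 5
Smallest bottleneck: 2%.

2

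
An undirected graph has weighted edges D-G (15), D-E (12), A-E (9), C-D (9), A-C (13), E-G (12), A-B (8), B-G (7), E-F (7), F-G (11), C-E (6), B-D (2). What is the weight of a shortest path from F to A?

Comparing a few candidate routes:
F → E → A: 7 + 9 = 16
F → G → B → A: 11 + 7 + 8 = 26
F → E → C → A: 7 + 6 + 13 = 26
Best route has total 16.

16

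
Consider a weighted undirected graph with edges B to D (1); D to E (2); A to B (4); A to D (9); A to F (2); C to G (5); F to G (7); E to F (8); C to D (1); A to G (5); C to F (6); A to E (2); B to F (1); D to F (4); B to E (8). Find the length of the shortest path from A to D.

Checking several routes:
A-E-D: 2 + 2 = 4
A-F-B-D: 2 + 1 + 1 = 4
A-B-D: 4 + 1 = 5
The minimum is 4.

4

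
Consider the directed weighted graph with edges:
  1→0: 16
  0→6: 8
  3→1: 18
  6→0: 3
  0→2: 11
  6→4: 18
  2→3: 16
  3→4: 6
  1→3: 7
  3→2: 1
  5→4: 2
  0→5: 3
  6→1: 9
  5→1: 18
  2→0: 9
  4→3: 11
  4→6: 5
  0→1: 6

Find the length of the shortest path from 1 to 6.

18

Comparing a few candidate routes:
1-3-2-0-6: 7 + 1 + 9 + 8 = 25
1-3-4-6: 7 + 6 + 5 = 18
1-0-6: 16 + 8 = 24
Shortest: 18.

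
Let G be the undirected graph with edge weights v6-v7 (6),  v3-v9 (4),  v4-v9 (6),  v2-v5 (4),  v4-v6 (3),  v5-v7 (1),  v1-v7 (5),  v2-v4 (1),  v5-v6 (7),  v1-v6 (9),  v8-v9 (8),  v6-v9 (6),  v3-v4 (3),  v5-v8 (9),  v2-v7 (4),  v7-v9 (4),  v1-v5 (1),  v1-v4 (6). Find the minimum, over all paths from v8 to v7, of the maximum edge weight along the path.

8

A few of the v8→v7 routes:
v8-v9-v4-v2-v5-v7: max(8, 6, 1, 4, 1) = 8
v8-v9-v4-v2-v5-v1-v7: max(8, 6, 1, 4, 1, 5) = 8
v8-v9-v4-v2-v5-v6-v7: max(8, 6, 1, 4, 7, 6) = 8
v8-v9-v7: max(8, 4) = 8
The minimum achievable maximum is 8.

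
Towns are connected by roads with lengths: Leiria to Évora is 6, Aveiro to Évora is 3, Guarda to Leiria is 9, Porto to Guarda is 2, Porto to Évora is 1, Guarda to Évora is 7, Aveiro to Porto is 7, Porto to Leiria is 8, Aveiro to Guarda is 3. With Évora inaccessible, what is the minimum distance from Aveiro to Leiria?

12

Routes from Aveiro to Leiria avoiding Évora:
Aveiro→Guarda→Porto→Leiria: 3 + 2 + 8 = 13
Aveiro→Porto→Leiria: 7 + 8 = 15
Aveiro→Porto→Guarda→Leiria: 7 + 2 + 9 = 18
Aveiro→Guarda→Leiria: 3 + 9 = 12
The minimum is 12.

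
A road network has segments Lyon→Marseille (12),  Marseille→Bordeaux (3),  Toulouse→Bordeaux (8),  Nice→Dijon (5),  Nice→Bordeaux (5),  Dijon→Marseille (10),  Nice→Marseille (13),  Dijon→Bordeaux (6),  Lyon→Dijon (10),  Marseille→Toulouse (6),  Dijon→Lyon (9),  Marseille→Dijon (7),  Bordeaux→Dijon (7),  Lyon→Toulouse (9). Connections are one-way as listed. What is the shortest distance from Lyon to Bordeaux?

15

Some routes from Lyon to Bordeaux:
Lyon→Dijon→Marseille→Bordeaux: 10 + 10 + 3 = 23
Lyon→Marseille→Bordeaux: 12 + 3 = 15
Lyon→Dijon→Bordeaux: 10 + 6 = 16
Lyon→Marseille→Dijon→Bordeaux: 12 + 7 + 6 = 25
Lyon→Toulouse→Bordeaux: 9 + 8 = 17
Best route has total 15 km.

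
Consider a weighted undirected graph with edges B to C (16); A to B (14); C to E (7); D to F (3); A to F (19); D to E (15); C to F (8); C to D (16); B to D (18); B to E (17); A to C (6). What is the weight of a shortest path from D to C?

11

Checking several routes:
D -> F -> C: 3 + 8 = 11
D -> F -> A -> C: 3 + 19 + 6 = 28
D -> C: 16
D -> E -> C: 15 + 7 = 22
Best route has total 11.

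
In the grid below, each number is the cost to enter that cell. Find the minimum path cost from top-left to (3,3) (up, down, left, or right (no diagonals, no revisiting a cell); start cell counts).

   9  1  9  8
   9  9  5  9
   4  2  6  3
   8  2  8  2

Cheapest: [0,0] → [0,1] → [1,1] → [2,1] → [2,2] → [2,3] → [3,3]
  9 + 1 + 9 + 2 + 6 + 3 + 2 = 32

32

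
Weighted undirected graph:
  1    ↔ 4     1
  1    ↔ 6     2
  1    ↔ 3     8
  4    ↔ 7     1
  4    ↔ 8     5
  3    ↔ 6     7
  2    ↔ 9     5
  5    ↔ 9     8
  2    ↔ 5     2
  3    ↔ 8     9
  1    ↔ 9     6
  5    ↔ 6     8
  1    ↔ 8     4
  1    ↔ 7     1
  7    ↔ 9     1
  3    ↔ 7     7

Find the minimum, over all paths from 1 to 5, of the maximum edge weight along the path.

Comparing a few candidate routes:
1→9→2→5: max(6, 5, 2) = 6
1→6→3→7→9→2→5: max(2, 7, 7, 1, 5, 2) = 7
1→8→4→7→9→2→5: max(4, 5, 1, 1, 5, 2) = 5
1→7→9→2→5: max(1, 1, 5, 2) = 5
1→4→7→9→2→5: max(1, 1, 1, 5, 2) = 5
1→6→3→7→9→5: max(2, 7, 7, 1, 8) = 8
The minimum achievable maximum is 5.

5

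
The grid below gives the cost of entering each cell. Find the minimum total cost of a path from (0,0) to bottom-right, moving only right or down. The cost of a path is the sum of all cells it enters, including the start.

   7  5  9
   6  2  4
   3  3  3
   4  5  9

29

Path (0,0) -> (0,1) -> (1,1) -> (2,1) -> (2,2) -> (3,2): 7 + 5 + 2 + 3 + 3 + 9 = 29.
For comparison, the top-then-right route costs 37.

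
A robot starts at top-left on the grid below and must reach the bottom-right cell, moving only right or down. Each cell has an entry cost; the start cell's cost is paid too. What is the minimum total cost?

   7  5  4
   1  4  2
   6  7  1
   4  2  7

22

Cheapest: (0,0) → (1,0) → (1,1) → (1,2) → (2,2) → (3,2)
  7 + 1 + 4 + 2 + 1 + 7 = 22
(Top row then right column would cost 26.)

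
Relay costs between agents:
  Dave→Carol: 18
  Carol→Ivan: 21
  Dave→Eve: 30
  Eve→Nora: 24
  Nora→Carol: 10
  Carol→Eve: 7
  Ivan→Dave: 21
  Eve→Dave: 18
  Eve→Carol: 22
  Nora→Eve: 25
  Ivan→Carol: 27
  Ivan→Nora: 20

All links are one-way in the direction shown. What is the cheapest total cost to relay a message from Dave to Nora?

Some routes from Dave to Nora:
Dave - Carol - Eve - Nora: 18 + 7 + 24 = 49
Dave - Carol - Ivan - Nora: 18 + 21 + 20 = 59
Dave - Eve - Nora: 30 + 24 = 54
Best route has total 49.

49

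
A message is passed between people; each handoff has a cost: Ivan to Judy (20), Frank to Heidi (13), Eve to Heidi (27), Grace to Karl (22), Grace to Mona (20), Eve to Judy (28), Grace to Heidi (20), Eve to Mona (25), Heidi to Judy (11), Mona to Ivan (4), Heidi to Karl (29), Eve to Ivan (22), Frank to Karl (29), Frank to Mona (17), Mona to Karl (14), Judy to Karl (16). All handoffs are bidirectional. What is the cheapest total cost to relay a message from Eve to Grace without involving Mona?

47

Comparing a few candidate routes:
Eve → Judy → Karl → Grace: 28 + 16 + 22 = 66
Eve → Judy → Heidi → Grace: 28 + 11 + 20 = 59
Eve → Heidi → Judy → Karl → Grace: 27 + 11 + 16 + 22 = 76
Eve → Heidi → Grace: 27 + 20 = 47
Eve → Ivan → Judy → Heidi → Grace: 22 + 20 + 11 + 20 = 73
Best route has total 47.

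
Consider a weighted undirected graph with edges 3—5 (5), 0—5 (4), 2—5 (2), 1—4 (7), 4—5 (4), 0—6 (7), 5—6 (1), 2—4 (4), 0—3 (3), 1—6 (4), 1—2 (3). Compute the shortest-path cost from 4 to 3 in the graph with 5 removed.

Routes from 4 to 3 avoiding 5:
4 -> 2 -> 1 -> 6 -> 0 -> 3: 4 + 3 + 4 + 7 + 3 = 21
4 -> 1 -> 6 -> 0 -> 3: 7 + 4 + 7 + 3 = 21
Shortest: 21.

21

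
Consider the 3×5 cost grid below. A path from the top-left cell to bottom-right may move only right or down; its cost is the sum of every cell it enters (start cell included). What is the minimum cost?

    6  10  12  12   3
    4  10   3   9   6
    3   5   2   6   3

Best path: (0,0) (1,0) (2,0) (2,1) (2,2) (2,3) (2,4)
Cost: 6 + 4 + 3 + 5 + 2 + 6 + 3 = 29

29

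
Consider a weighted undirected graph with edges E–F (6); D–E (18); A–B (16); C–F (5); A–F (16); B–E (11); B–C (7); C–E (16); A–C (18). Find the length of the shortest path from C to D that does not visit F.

34

Candidate routes:
C-A-B-E-D: 18 + 16 + 11 + 18 = 63
C-B-E-D: 7 + 11 + 18 = 36
C-E-D: 16 + 18 = 34
Best route has total 34.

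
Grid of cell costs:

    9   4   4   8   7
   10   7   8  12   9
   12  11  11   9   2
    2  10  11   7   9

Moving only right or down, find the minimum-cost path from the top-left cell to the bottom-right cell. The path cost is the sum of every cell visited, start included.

Take [0,0] -> [0,1] -> [0,2] -> [0,3] -> [0,4] -> [1,4] -> [2,4] -> [3,4] for a total of 9 + 4 + 4 + 8 + 7 + 9 + 2 + 9 = 52.

52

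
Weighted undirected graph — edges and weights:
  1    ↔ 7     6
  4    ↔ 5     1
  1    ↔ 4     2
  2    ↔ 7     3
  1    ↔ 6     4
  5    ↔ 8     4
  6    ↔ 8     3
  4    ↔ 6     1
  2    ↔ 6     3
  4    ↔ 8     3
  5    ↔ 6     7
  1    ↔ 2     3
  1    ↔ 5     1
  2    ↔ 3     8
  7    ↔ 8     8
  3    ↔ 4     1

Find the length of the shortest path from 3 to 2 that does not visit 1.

Checking several routes:
3→2: 8
3→4→8→7→2: 1 + 3 + 8 + 3 = 15
3→4→5→8→6→2: 1 + 1 + 4 + 3 + 3 = 12
3→4→8→6→2: 1 + 3 + 3 + 3 = 10
3→4→6→2: 1 + 1 + 3 = 5
3→4→5→6→2: 1 + 1 + 7 + 3 = 12
The minimum is 5.

5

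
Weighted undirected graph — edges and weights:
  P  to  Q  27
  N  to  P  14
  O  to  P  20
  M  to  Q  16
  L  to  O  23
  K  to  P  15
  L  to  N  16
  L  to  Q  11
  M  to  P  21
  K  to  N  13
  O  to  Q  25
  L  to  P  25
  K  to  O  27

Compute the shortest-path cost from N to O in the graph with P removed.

Candidate routes:
N - L - Q - O: 16 + 11 + 25 = 52
N - L - O: 16 + 23 = 39
N - K - O: 13 + 27 = 40
The minimum is 39.

39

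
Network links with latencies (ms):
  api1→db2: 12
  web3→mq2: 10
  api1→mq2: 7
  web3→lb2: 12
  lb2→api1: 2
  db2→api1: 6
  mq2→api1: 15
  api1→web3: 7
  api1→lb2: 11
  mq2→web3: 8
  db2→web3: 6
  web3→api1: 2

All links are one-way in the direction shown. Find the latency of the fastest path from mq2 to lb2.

20

Candidate routes:
mq2 - api1 - web3 - lb2: 15 + 7 + 12 = 34
mq2 - web3 - api1 - lb2: 8 + 2 + 11 = 21
mq2 - web3 - lb2: 8 + 12 = 20
mq2 - api1 - db2 - web3 - lb2: 15 + 12 + 6 + 12 = 45
mq2 - api1 - lb2: 15 + 11 = 26
The minimum is 20 ms.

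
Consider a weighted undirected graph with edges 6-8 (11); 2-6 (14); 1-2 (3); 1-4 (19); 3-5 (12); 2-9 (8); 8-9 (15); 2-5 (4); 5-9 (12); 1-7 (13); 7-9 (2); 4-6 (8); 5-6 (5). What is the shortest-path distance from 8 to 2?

Some routes from 8 to 2:
8 -> 6 -> 5 -> 2: 11 + 5 + 4 = 20
8 -> 9 -> 2: 15 + 8 = 23
8 -> 6 -> 2: 11 + 14 = 25
Shortest: 20.

20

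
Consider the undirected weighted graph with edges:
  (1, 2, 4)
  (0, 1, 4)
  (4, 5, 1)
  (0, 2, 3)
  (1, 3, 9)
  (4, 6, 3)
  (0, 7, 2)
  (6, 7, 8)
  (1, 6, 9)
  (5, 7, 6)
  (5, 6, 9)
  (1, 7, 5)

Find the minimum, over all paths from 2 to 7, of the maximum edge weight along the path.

Comparing a few candidate routes:
2 - 0 - 7: max(3, 2) = 3
2 - 1 - 0 - 7: max(4, 4, 2) = 4
2 - 0 - 1 - 7: max(3, 4, 5) = 5
Smallest bottleneck: 3.

3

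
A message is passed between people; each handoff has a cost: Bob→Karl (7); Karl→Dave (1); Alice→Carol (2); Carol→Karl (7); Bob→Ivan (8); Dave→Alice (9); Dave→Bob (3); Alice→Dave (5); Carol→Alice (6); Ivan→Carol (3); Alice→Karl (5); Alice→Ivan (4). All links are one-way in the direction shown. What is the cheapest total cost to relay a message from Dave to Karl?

Some routes from Dave to Karl:
Dave→Bob→Ivan→Carol→Karl: 3 + 8 + 3 + 7 = 21
Dave→Alice→Carol→Karl: 9 + 2 + 7 = 18
Dave→Bob→Karl: 3 + 7 = 10
Dave→Alice→Karl: 9 + 5 = 14
The minimum is 10.

10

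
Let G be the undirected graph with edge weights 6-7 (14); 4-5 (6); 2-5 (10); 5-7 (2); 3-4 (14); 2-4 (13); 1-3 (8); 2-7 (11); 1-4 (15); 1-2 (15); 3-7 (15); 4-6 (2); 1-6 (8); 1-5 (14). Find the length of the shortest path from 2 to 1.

Comparing a few candidate routes:
2 → 4 → 6 → 1: 13 + 2 + 8 = 23
2 → 1: 15
2 → 5 → 1: 10 + 14 = 24
The minimum is 15.

15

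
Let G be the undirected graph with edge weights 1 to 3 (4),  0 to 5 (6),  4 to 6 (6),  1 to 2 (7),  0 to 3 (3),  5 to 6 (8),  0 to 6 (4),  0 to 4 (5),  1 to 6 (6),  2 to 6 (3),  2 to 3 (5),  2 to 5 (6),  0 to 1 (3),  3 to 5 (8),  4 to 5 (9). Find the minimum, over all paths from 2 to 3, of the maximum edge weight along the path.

Checking several routes:
2-6-0-1-3: max(3, 4, 3, 4) = 4
2-6-0-3: max(3, 4, 3) = 4
2-5-0-3: max(6, 6, 3) = 6
2-3: max(5) = 5
The minimum achievable maximum is 4.

4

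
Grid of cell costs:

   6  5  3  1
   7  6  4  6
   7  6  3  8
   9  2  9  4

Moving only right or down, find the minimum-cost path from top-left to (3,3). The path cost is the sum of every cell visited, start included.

33

Take r0c0→r0c1→r0c2→r0c3→r1c3→r2c3→r3c3 for a total of 6 + 5 + 3 + 1 + 6 + 8 + 4 = 33.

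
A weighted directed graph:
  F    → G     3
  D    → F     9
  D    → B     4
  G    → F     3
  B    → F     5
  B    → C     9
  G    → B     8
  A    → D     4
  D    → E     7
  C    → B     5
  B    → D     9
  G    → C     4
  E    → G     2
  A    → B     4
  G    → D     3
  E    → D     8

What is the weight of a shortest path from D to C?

Checking several routes:
D -> E -> G -> C: 7 + 2 + 4 = 13
D -> F -> G -> C: 9 + 3 + 4 = 16
D -> B -> C: 4 + 9 = 13
Best route has total 13.

13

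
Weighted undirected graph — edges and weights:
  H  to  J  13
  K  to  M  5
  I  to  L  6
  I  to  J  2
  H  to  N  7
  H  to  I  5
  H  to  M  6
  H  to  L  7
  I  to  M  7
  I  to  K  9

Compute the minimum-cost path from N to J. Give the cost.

Candidate routes:
N → H → M → K → I → J: 7 + 6 + 5 + 9 + 2 = 29
N → H → J: 7 + 13 = 20
N → H → L → I → J: 7 + 7 + 6 + 2 = 22
N → H → M → I → J: 7 + 6 + 7 + 2 = 22
N → H → I → J: 7 + 5 + 2 = 14
The minimum is 14.

14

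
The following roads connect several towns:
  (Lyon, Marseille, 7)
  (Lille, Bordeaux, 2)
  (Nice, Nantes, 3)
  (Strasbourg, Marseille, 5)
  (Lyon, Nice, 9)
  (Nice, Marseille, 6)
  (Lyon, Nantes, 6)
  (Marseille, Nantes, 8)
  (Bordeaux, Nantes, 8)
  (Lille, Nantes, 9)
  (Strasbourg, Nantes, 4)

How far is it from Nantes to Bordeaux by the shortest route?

Routes from Nantes to Bordeaux:
Nantes - Bordeaux: 8
Nantes - Lille - Bordeaux: 9 + 2 = 11
The minimum is 8.

8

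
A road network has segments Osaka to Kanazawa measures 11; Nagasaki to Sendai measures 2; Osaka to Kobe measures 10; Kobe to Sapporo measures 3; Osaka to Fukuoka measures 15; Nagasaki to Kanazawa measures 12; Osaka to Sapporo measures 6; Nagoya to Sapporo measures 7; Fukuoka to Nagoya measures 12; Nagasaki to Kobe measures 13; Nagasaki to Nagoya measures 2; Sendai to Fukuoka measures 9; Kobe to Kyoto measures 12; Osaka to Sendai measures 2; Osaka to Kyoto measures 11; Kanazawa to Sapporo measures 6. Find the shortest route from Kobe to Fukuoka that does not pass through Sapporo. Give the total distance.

A few of the Kobe→Fukuoka routes:
Kobe -> Osaka -> Sendai -> Nagasaki -> Nagoya -> Fukuoka: 10 + 2 + 2 + 2 + 12 = 28
Kobe -> Nagasaki -> Nagoya -> Fukuoka: 13 + 2 + 12 = 27
Kobe -> Nagasaki -> Sendai -> Osaka -> Fukuoka: 13 + 2 + 2 + 15 = 32
Kobe -> Osaka -> Fukuoka: 10 + 15 = 25
Kobe -> Osaka -> Sendai -> Fukuoka: 10 + 2 + 9 = 21
Kobe -> Nagasaki -> Sendai -> Fukuoka: 13 + 2 + 9 = 24
Shortest: 21.

21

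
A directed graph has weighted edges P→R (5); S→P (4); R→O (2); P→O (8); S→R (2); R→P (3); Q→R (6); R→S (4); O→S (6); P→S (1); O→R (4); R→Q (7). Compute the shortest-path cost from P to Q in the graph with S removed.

Routes from P to Q avoiding S:
P - O - R - Q: 8 + 4 + 7 = 19
P - R - Q: 5 + 7 = 12
Shortest: 12.

12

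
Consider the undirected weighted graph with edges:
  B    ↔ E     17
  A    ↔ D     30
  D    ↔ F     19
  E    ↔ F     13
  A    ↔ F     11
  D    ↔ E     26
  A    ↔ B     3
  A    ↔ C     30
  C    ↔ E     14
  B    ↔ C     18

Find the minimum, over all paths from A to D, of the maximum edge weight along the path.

Checking several routes:
A → B → E → F → D: max(3, 17, 13, 19) = 19
A → F → D: max(11, 19) = 19
A → B → C → E → F → D: max(3, 18, 14, 13, 19) = 19
A → F → E → D: max(11, 13, 26) = 26
Smallest bottleneck: 19.

19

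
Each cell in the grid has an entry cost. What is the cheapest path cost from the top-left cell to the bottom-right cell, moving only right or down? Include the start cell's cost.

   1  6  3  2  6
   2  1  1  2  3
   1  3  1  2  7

15

Best path: [0,0] → [1,0] → [1,1] → [1,2] → [2,2] → [2,3] → [2,4]
Cost: 1 + 2 + 1 + 1 + 1 + 2 + 7 = 15
(Top row then right column would cost 28.)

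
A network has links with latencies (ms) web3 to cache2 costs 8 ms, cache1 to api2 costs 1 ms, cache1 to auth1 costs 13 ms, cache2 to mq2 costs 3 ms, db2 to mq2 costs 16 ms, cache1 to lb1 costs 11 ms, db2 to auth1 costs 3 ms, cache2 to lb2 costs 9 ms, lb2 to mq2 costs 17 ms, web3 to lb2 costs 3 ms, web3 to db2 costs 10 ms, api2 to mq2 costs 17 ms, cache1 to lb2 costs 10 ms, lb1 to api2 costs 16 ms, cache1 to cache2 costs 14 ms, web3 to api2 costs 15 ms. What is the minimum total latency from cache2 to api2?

Comparing a few candidate routes:
cache2→mq2→api2: 3 + 17 = 20
cache2→lb2→cache1→api2: 9 + 10 + 1 = 20
cache2→cache1→api2: 14 + 1 = 15
The minimum is 15 ms.

15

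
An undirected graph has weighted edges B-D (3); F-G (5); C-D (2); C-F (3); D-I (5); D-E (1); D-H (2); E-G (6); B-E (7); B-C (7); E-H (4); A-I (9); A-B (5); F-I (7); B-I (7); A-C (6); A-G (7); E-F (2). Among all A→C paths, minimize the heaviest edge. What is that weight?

5

A few of the A→C routes:
A → B → D → H → E → G → F → C: max(5, 3, 2, 4, 6, 5, 3) = 6
A → B → D → E → F → C: max(5, 3, 1, 2, 3) = 5
A → B → D → C: max(5, 3, 2) = 5
A → B → D → H → E → F → C: max(5, 3, 2, 4, 2, 3) = 5
Best route has worst link 5.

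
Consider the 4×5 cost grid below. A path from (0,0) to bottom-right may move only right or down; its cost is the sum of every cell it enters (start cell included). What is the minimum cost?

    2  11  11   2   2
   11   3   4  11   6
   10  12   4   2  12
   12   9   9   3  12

41

Cheapest: r0c0 r0c1 r1c1 r1c2 r2c2 r2c3 r3c3 r3c4
  2 + 11 + 3 + 4 + 4 + 2 + 3 + 12 = 41
For comparison, the top-then-right route costs 58.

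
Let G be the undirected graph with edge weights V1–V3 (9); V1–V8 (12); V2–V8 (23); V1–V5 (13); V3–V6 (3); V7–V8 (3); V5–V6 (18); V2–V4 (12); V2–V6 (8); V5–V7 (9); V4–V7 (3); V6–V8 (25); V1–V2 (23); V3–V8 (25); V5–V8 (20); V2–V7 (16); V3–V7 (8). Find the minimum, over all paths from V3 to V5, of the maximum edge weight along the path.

9

A few of the V3→V5 routes:
V3-V6-V2-V4-V7-V5: max(3, 8, 12, 3, 9) = 12
V3-V1-V5: max(9, 13) = 13
V3-V6-V2-V4-V7-V8-V1-V5: max(3, 8, 12, 3, 3, 12, 13) = 13
V3-V1-V8-V7-V5: max(9, 12, 3, 9) = 12
V3-V7-V5: max(8, 9) = 9
Smallest bottleneck: 9.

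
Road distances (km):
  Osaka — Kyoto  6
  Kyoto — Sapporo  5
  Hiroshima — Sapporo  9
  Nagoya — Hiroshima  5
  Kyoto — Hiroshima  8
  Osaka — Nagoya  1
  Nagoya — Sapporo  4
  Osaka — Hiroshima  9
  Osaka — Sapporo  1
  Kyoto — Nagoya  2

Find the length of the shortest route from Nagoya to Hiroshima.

Some routes from Nagoya to Hiroshima:
Nagoya → Kyoto → Hiroshima: 2 + 8 = 10
Nagoya → Sapporo → Osaka → Hiroshima: 4 + 1 + 9 = 14
Nagoya → Osaka → Hiroshima: 1 + 9 = 10
Nagoya → Hiroshima: 5
Nagoya → Osaka → Sapporo → Hiroshima: 1 + 1 + 9 = 11
Nagoya → Sapporo → Hiroshima: 4 + 9 = 13
Best route has total 5 km.

5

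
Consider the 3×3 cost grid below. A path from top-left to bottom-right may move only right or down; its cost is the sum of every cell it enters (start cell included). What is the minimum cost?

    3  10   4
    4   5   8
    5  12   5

25

One optimal route is (0,0) -> (1,0) -> (1,1) -> (1,2) -> (2,2).
Its cost is 3 + 4 + 5 + 8 + 5 = 25.
For comparison, the top-then-right route costs 30.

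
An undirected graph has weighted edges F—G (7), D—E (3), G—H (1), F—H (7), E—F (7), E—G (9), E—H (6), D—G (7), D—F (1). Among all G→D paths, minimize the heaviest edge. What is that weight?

6

Some routes from G to D:
G → D: max(7) = 7
G → H → E → F → D: max(1, 6, 7, 1) = 7
G → H → F → D: max(1, 7, 1) = 7
G → H → E → D: max(1, 6, 3) = 6
G → H → F → E → D: max(1, 7, 7, 3) = 7
Smallest bottleneck: 6.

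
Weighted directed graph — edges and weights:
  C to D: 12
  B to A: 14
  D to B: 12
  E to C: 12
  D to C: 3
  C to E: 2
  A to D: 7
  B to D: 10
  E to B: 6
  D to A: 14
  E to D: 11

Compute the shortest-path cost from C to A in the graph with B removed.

Routes from C to A avoiding B:
C - E - D - A: 2 + 11 + 14 = 27
C - D - A: 12 + 14 = 26
The minimum is 26.

26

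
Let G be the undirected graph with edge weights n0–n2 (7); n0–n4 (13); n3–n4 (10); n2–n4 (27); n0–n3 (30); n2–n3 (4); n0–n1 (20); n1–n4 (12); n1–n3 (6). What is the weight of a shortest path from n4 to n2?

Comparing a few candidate routes:
n4-n3-n2: 10 + 4 = 14
n4-n0-n2: 13 + 7 = 20
n4-n1-n3-n2: 12 + 6 + 4 = 22
n4-n3-n1-n0-n2: 10 + 6 + 20 + 7 = 43
n4-n1-n0-n2: 12 + 20 + 7 = 39
n4-n2: 27
Best route has total 14.

14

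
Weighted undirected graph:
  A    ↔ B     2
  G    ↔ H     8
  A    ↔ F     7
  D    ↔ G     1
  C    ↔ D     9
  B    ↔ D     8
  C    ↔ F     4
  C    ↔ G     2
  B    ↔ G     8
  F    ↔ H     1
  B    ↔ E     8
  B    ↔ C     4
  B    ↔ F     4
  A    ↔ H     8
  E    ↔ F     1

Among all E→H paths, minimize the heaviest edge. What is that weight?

1

Comparing a few candidate routes:
E-B-F-H: max(8, 4, 1) = 8
E-F-H: max(1, 1) = 1
E-B-G-H: max(8, 8, 8) = 8
E-B-G-C-F-A-H: max(8, 8, 2, 4, 7, 8) = 8
E-B-G-C-F-H: max(8, 8, 2, 4, 1) = 8
E-B-F-A-H: max(8, 4, 7, 8) = 8
The minimum achievable maximum is 1.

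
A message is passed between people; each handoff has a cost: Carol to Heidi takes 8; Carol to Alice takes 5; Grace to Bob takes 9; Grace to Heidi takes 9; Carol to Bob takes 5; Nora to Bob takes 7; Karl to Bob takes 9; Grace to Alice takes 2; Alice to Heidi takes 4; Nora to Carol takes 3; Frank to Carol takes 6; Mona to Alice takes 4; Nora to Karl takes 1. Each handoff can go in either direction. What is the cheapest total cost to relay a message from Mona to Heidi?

Some routes from Mona to Heidi:
Mona-Alice-Grace-Heidi: 4 + 2 + 9 = 15
Mona-Alice-Carol-Heidi: 4 + 5 + 8 = 17
Mona-Alice-Heidi: 4 + 4 = 8
The minimum is 8.

8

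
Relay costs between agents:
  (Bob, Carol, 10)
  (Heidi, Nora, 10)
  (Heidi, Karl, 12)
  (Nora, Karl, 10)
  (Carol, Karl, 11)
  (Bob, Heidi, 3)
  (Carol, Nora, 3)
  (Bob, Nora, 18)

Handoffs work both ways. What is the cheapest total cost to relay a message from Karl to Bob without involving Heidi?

21

Routes from Karl to Bob avoiding Heidi:
Karl-Nora-Carol-Bob: 10 + 3 + 10 = 23
Karl-Carol-Bob: 11 + 10 = 21
Karl-Nora-Bob: 10 + 18 = 28
Karl-Carol-Nora-Bob: 11 + 3 + 18 = 32
The minimum is 21.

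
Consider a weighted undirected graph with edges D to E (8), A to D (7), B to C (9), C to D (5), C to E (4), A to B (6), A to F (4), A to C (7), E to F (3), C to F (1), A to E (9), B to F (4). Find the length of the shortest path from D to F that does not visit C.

Checking several routes:
D→A→F: 7 + 4 = 11
D→A→B→F: 7 + 6 + 4 = 17
D→E→F: 8 + 3 = 11
Best route has total 11.

11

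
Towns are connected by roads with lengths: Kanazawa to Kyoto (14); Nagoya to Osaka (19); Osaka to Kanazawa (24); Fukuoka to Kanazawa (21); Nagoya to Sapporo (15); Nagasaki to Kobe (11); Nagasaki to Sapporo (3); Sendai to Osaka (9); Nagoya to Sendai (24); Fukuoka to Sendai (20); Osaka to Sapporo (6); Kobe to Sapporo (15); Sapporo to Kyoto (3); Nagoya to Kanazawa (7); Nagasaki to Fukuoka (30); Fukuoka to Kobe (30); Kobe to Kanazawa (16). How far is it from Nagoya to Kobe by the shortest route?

Some routes from Nagoya to Kobe:
Nagoya-Sapporo-Nagasaki-Kobe: 15 + 3 + 11 = 29
Nagoya-Sapporo-Kobe: 15 + 15 = 30
Nagoya-Kanazawa-Kobe: 7 + 16 = 23
The minimum is 23.

23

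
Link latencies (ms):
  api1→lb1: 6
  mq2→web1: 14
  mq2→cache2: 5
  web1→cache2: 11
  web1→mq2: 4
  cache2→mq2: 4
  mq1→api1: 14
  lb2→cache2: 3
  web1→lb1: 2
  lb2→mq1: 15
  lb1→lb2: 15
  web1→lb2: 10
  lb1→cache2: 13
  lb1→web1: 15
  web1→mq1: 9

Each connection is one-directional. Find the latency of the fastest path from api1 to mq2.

Paths from api1 to mq2:
api1→lb1→web1→cache2→mq2: 6 + 15 + 11 + 4 = 36
api1→lb1→web1→lb2→cache2→mq2: 6 + 15 + 10 + 3 + 4 = 38
api1→lb1→web1→mq2: 6 + 15 + 4 = 25
api1→lb1→lb2→cache2→mq2: 6 + 15 + 3 + 4 = 28
api1→lb1→cache2→mq2: 6 + 13 + 4 = 23
Shortest: 23 ms.

23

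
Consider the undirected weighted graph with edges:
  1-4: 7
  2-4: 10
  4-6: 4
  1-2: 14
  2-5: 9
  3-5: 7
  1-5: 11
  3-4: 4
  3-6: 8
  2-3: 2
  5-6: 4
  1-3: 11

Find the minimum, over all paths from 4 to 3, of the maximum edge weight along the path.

4

Some routes from 4 to 3:
4-3: max(4) = 4
4-2-5-6-3: max(10, 9, 4, 8) = 10
4-6-5-2-3: max(4, 4, 9, 2) = 9
4-6-5-3: max(4, 4, 7) = 7
4-6-3: max(4, 8) = 8
4-2-3: max(10, 2) = 10
Best route has worst link 4.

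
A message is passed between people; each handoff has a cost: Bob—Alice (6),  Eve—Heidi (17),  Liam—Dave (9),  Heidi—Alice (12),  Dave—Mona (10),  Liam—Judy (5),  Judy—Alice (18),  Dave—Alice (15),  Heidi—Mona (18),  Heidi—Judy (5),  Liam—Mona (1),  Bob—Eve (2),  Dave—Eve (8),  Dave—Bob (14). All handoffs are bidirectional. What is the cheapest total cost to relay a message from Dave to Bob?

10

A few of the Dave→Bob routes:
Dave → Bob: 14
Dave → Liam → Judy → Heidi → Alice → Bob: 9 + 5 + 5 + 12 + 6 = 37
Dave → Liam → Judy → Heidi → Eve → Bob: 9 + 5 + 5 + 17 + 2 = 38
Dave → Alice → Bob: 15 + 6 = 21
Dave → Eve → Bob: 8 + 2 = 10
Dave → Liam → Judy → Alice → Bob: 9 + 5 + 18 + 6 = 38
Shortest: 10.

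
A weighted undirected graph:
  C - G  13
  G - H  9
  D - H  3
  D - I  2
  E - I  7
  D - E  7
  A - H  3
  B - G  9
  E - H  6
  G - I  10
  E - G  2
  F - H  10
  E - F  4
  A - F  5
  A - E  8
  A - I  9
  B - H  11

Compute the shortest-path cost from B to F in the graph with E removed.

19

Some routes from B to F avoiding E:
B -> G -> H -> F: 9 + 9 + 10 = 28
B -> H -> F: 11 + 10 = 21
B -> G -> H -> A -> F: 9 + 9 + 3 + 5 = 26
B -> H -> A -> F: 11 + 3 + 5 = 19
Best route has total 19.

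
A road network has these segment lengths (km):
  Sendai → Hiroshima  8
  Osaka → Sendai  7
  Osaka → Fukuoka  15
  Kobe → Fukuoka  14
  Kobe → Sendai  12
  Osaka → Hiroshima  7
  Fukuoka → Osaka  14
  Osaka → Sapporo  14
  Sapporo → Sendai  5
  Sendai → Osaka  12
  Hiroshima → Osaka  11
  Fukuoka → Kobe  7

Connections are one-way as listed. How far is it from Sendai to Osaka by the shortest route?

Candidate routes:
Sendai → Hiroshima → Osaka: 8 + 11 = 19
Sendai → Osaka: 12
Shortest: 12 km.

12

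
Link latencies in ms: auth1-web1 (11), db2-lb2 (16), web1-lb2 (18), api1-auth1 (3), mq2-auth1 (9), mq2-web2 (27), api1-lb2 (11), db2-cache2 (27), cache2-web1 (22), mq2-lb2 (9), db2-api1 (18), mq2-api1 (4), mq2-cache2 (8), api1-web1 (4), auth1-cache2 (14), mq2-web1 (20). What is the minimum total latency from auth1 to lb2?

14

Checking several routes:
auth1-api1-lb2: 3 + 11 = 14
auth1-api1-mq2-lb2: 3 + 4 + 9 = 16
auth1-mq2-lb2: 9 + 9 = 18
Shortest: 14 ms.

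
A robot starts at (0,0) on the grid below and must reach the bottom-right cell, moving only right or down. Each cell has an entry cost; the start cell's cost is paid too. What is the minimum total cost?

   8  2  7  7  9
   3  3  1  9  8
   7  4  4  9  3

Cheapest: [0,0] [0,1] [1,1] [1,2] [2,2] [2,3] [2,4]
  8 + 2 + 3 + 1 + 4 + 9 + 3 = 30

30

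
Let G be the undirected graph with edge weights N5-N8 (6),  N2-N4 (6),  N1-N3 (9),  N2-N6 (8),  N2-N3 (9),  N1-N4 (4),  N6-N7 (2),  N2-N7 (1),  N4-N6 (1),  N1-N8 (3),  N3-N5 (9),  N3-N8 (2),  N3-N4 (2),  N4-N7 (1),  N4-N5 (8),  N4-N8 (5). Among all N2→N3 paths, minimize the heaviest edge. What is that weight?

2

Some routes from N2 to N3:
N2 -> N7 -> N4 -> N3: max(1, 1, 2) = 2
N2 -> N7 -> N4 -> N1 -> N8 -> N3: max(1, 1, 4, 3, 2) = 4
N2 -> N7 -> N6 -> N4 -> N3: max(1, 2, 1, 2) = 2
Best route has worst link 2.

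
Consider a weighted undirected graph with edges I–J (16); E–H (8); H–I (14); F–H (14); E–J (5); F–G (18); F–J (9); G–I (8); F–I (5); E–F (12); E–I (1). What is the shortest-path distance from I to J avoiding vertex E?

14

Comparing a few candidate routes:
I→J: 16
I→G→F→J: 8 + 18 + 9 = 35
I→F→J: 5 + 9 = 14
The minimum is 14.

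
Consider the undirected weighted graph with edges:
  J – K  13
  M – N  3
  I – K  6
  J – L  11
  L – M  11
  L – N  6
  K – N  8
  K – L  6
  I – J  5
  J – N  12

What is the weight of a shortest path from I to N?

14

Comparing a few candidate routes:
I - K - N: 6 + 8 = 14
I - J - N: 5 + 12 = 17
I - K - L - N: 6 + 6 + 6 = 18
I - K - L - M - N: 6 + 6 + 11 + 3 = 26
I - J - L - N: 5 + 11 + 6 = 22
I - J - K - N: 5 + 13 + 8 = 26
Shortest: 14.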